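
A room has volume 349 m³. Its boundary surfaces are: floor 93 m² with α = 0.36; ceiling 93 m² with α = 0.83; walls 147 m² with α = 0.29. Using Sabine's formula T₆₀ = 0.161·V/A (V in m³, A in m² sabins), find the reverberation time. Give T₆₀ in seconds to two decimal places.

0.37 s

A = Σ Sᵢαᵢ = 93·0.36 + 93·0.83 + 147·0.29 = 153.30 m².
T₆₀ = 0.161 × 349 / 153.30 = 0.367 s.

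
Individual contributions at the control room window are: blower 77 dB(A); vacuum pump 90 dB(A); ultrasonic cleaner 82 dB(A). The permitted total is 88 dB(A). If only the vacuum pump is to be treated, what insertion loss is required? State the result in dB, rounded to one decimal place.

3.7 dB

Everything except the vacuum pump sums to 10^(77/10) + 10^(82/10) = 2.086e+08 in linear terms, 83.19 dB(A).
To meet 88 dB(A) overall, the treated vacuum pump may contribute at most 10^(88/10) − 2.086e+08 = 4.223e+08, i.e. 86.26 dB(A).
So the vacuum pump must be reduced from 90 to 86.26 dB(A): IL = 3.74 dB.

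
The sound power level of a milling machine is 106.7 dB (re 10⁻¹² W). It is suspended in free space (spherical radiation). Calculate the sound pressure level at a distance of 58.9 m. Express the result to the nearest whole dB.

60 dB

The power spreads over a sphere of area 4π·r², so L_p = L_w − 10·log₁₀(4π·r²).
4π·r² = 4.36e+04 m², 10·log₁₀ of that is 46.394 dB.
L_p = 106.7 − 46.394 = 60.31 dB.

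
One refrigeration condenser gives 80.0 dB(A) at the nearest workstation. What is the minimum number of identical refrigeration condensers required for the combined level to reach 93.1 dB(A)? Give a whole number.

21

The shortfall is 93.1 − 80.0 = 13.1 dB, and N units add 10·log₁₀ N, so need 10·log₁₀ N ≥ 13.1.
N ≥ 10^(13.1/10) = 20.417, so N = 21.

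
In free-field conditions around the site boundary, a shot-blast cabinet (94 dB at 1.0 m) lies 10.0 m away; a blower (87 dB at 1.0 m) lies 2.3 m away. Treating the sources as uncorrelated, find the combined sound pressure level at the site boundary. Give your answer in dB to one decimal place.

80.8 dB

First find each source's level at the receiver (point-source: −20·log₁₀(r/r_ref)), then combine on an intensity basis.
shot-blast cabinet: 94 − 20·log₁₀(10.0/1.0) = 94 − 20.00 = 74.00 dB.
blower: 87 − 20·log₁₀(2.3/1.0) = 87 − 7.23 = 79.77 dB.
Σ 10^(L/10) = 1.199e+08 → L_total = 10·log₁₀(1.199e+08) = 80.79 dB.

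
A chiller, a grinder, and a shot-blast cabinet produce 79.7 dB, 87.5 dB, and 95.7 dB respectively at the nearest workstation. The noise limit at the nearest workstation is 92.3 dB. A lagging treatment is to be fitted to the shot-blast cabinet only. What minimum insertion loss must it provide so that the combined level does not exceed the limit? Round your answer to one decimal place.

Everything except the shot-blast cabinet sums to 10^(79.7/10) + 10^(87.5/10) = 6.557e+08 in linear terms, 88.17 dB.
To meet 92.3 dB overall, the treated shot-blast cabinet may contribute at most 10^(92.3/10) − 6.557e+08 = 1.043e+09, i.e. 90.18 dB.
Required insertion loss = 95.7 − 90.18 = 5.52 dB.

5.5 dB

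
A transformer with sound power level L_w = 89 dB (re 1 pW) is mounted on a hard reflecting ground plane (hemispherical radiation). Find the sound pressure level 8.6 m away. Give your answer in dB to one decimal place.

Free-field hemispherical radiation: L_p = L_w − 10·log₁₀(2π·r²), r = 8.6 m.
2π·r² = 464.7 m², 10·log₁₀ of that is 26.672 dB.
L_p = 89 − 26.672 = 62.33 dB.

62.3 dB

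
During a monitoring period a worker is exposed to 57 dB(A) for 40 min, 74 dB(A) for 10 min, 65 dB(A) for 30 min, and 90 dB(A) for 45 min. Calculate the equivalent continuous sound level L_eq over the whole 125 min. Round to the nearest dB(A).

86 dB(A)

The energy average is taken in the linear domain: L_eq = 10·log₁₀[(Σ tᵢ·10^(Lᵢ/10))/T], T = 125 min.
Σ tᵢ·10^(Lᵢ/10) = 40·10^(57/10) + 10·10^(74/10) + 30·10^(65/10) + 45·10^(90/10) = 4.537e+10.
L_eq = 10·log₁₀(4.537e+10/125) = 85.60 dB(A).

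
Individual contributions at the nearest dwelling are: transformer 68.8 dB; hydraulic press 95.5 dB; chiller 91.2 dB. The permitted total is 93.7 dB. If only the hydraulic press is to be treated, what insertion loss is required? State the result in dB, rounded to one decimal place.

5.4 dB

Everything except the hydraulic press sums to 10^(68.8/10) + 10^(91.2/10) = 1.326e+09 in linear terms, 91.22 dB.
To meet 93.7 dB overall, the treated hydraulic press may contribute at most 10^(93.7/10) − 1.326e+09 = 1.018e+09, i.e. 90.08 dB.
Required insertion loss = 95.5 − 90.08 = 5.42 dB.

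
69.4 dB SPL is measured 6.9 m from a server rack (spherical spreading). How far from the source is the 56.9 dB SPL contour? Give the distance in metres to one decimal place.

29.1 m

For a point source L₁ − L₂ = 20·log₁₀(r₂/r₁), so r₂ = r₁·10^((L₁−L₂)/20).
r₂ = 6.9·10^((69.4−56.9)/20) = 6.9·10^(12.5/20) = 29.10 m.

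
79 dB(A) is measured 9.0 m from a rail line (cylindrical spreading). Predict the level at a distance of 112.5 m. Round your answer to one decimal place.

Line-source attenuation: ΔL = 10·log₁₀(r₂/r₁) = 10·log₁₀(112.5/9.0) = 10.969 dB.
L₂ = 79 − 10·log₁₀(112.5/9.0) = 79 − 10.969 = 68.03 dB(A).

68.0 dB(A)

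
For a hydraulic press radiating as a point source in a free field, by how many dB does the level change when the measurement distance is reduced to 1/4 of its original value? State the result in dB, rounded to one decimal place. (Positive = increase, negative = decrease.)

With spherical spreading the level changes by −20·log₁₀(r₂/r₁).
ΔL = −20·log₁₀(0.25) = +12.04 dB.

+12.0 dB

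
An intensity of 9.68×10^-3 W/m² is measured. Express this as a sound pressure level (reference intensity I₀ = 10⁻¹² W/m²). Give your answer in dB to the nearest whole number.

100 dB

I/I₀ = 9.68×10^-3/10⁻¹² = 9.68×10^9, and L = 10·log₁₀(I/I₀).
L = 10·(0.9859 + 9) = 99.86 dB.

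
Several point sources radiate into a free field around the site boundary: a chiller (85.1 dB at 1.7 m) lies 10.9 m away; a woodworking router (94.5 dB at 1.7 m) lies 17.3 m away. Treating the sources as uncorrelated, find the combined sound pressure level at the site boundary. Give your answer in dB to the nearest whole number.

First find each source's level at the receiver (point-source: −20·log₁₀(r/r_ref)), then combine on an intensity basis.
chiller: 85.1 − 20·log₁₀(10.9/1.7) = 85.1 − 16.14 = 68.96 dB.
woodworking router: 94.5 − 20·log₁₀(17.3/1.7) = 94.5 − 20.15 = 74.35 dB.
Σ 10^(L/10) = 3.509e+07 → L_total = 10·log₁₀(3.509e+07) = 75.45 dB.

75 dB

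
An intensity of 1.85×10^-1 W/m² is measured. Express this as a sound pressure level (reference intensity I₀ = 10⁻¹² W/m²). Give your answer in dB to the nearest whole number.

L = 10·log₁₀(I/I₀) = 10·log₁₀(1.85×10^-1/10⁻¹²) = 10·log₁₀(1.85×10^11).
L = 10·(0.2672 + 11) = 112.67 dB.

113 dB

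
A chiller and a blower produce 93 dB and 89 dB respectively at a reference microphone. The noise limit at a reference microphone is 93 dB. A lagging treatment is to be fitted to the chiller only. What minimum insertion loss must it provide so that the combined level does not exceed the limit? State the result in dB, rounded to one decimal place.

2.2 dB

Everything except the chiller sums to 10^(89/10) = 7.943e+08 in linear terms, 89.00 dB.
The limit corresponds to 10^(93/10) = 1.995e+09; subtracting the fixed part leaves 1.201e+09 for the chiller, i.e. 90.80 dB.
So the chiller must be reduced from 93 to 90.80 dB: IL = 2.20 dB.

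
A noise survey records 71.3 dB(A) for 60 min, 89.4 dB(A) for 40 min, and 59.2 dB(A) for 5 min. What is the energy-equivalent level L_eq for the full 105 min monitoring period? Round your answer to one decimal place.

85.3 dB(A)

L_eq = 10·log₁₀[(1/T)·Σ tᵢ·10^(Lᵢ/10)] with T = 105 min.
Σ tᵢ·10^(Lᵢ/10) = 60·10^(71.3/10) + 40·10^(89.4/10) + 5·10^(59.2/10) = 3.565e+10.
L_eq = 10·log₁₀(3.565e+10/105) = 85.31 dB(A).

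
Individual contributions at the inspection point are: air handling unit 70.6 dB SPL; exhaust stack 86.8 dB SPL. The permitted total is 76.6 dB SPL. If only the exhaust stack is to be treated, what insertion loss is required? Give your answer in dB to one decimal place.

11.5 dB

Everything except the exhaust stack sums to 10^(70.6/10) = 1.148e+07 in linear terms, 70.60 dB SPL.
To meet 76.6 dB SPL overall, the treated exhaust stack may contribute at most 10^(76.6/10) − 1.148e+07 = 3.423e+07, i.e. 75.34 dB SPL.
So the exhaust stack must be reduced from 86.8 to 75.34 dB SPL: IL = 11.46 dB.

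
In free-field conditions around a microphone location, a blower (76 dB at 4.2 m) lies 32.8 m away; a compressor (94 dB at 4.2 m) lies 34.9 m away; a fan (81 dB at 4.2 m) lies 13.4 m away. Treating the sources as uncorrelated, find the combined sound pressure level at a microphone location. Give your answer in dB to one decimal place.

76.9 dB

First find each source's level at the receiver (point-source: −20·log₁₀(r/r_ref)), then combine on an intensity basis.
blower: 76 − 20·log₁₀(32.8/4.2) = 76 − 17.85 = 58.15 dB.
compressor: 94 − 20·log₁₀(34.9/4.2) = 94 − 18.39 = 75.61 dB.
fan: 81 − 20·log₁₀(13.4/4.2) = 81 − 10.08 = 70.92 dB.
Σ 10^(L/10) = 4.940e+07 → L_total = 10·log₁₀(4.940e+07) = 76.94 dB.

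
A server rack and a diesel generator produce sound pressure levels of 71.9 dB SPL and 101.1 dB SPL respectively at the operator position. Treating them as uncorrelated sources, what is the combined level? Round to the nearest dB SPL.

101 dB SPL

For uncorrelated sources the intensities add, so convert each level to linear form, sum, and take 10·log₁₀ of the total.
Σ 10^(L/10) = 10^(71.9/10) + 10^(101.1/10) = 1.290e+10.
L_total = 10·log₁₀(1.290e+10) = 101.11 dB SPL.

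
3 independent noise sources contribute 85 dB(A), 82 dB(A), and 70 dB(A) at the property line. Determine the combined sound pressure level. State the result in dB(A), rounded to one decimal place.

86.9 dB(A)

Incoherent sources combine by intensity addition: L_total = 10·log₁₀(Σ 10^(L_i/10)).
Σ 10^(L/10) = 10^(85/10) + 10^(82/10) + 10^(70/10) = 4.847e+08.
L_total = 10·log₁₀(4.847e+08) = 86.85 dB(A).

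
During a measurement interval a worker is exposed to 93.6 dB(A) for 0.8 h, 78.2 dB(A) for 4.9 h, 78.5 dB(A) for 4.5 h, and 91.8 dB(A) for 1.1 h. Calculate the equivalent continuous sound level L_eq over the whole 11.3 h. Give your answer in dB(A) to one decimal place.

85.6 dB(A)

The energy average is taken in the linear domain: L_eq = 10·log₁₀[(Σ tᵢ·10^(Lᵢ/10))/T], T = 11.3 h.
Σ tᵢ·10^(Lᵢ/10) = 0.8·10^(93.6/10) + 4.9·10^(78.2/10) + 4.5·10^(78.5/10) + 1.1·10^(91.8/10) = 4.140e+09.
L_eq = 10·log₁₀(4.140e+09/11.3) = 85.64 dB(A).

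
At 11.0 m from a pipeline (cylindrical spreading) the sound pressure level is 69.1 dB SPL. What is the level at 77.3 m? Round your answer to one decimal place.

Line-source attenuation: ΔL = 10·log₁₀(r₂/r₁) = 10·log₁₀(77.3/11.0) = 8.468 dB.
L₂ = 69.1 − 10·log₁₀(77.3/11.0) = 69.1 − 8.468 = 60.63 dB SPL.

60.6 dB SPL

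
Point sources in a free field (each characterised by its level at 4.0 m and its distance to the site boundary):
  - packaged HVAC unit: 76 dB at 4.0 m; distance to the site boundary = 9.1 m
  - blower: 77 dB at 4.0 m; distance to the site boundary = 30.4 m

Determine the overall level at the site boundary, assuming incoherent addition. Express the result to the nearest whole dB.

69 dB

Apply inverse-square spreading to bring every level to the receiver, then sum 10^(L/10).
packaged HVAC unit: 76 − 20·log₁₀(9.1/4.0) = 76 − 7.14 = 68.86 dB.
blower: 77 − 20·log₁₀(30.4/4.0) = 77 − 17.62 = 59.38 dB.
Σ 10^(L/10) = 8.560e+06 → L_total = 10·log₁₀(8.560e+06) = 69.32 dB.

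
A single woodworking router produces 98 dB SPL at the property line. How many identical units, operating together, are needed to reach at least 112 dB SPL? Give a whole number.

Need L₁ + 10·log₁₀ N ≥ 112, i.e. log₁₀ N ≥ 1.40.
N ≥ 10^(14.0/10) = 25.119, so N = 26.

26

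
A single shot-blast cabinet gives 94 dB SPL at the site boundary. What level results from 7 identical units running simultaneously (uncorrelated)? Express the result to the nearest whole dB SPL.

With 7 equal, uncorrelated contributions the intensity is 7× that of one unit, giving a rise of 10·log₁₀ 7.
L_total = 94 + 10·log₁₀(7) = 94 + 8.451 = 102.45 dB SPL.

102 dB SPL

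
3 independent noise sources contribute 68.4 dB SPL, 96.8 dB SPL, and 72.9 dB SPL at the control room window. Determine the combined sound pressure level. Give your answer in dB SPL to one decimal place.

For uncorrelated sources the intensities add, so convert each level to linear form, sum, and take 10·log₁₀ of the total.
Σ 10^(L/10) = 10^(68.4/10) + 10^(96.8/10) + 10^(72.9/10) = 4.813e+09.
L_total = 10·log₁₀(4.813e+09) = 96.82 dB SPL.

96.8 dB SPL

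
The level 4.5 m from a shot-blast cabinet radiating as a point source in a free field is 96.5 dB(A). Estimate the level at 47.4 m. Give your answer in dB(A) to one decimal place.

76.0 dB(A)

For a point source, L₂ = L₁ − 20·log₁₀(r₂/r₁).
L₂ = 96.5 − 20·log₁₀(47.4/4.5) = 96.5 − 20.451 = 76.05 dB(A).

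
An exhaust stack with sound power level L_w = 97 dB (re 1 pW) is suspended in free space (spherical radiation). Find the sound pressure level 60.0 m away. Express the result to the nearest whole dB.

50 dB

The power spreads over a sphere of area 4π·r², so L_p = L_w − 10·log₁₀(4π·r²).
4π·r² = 4.524e+04 m², 10·log₁₀ of that is 46.555 dB.
L_p = 97 − 46.555 = 50.44 dB.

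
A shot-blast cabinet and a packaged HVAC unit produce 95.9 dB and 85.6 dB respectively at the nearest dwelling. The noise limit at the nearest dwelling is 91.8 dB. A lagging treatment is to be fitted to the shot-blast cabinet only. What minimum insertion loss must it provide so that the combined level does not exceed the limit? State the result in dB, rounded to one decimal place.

5.3 dB

The untreated sources together contribute 10^(85.6/10) = 3.631e+08, i.e. 85.60 dB.
To meet 91.8 dB overall, the treated shot-blast cabinet may contribute at most 10^(91.8/10) − 3.631e+08 = 1.150e+09, i.e. 90.61 dB.
Required insertion loss = 95.9 − 90.61 = 5.29 dB.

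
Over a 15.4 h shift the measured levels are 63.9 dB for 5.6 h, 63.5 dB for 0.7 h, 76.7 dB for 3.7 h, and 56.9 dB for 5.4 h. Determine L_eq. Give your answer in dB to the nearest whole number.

71 dB

Weight each interval's intensity by its duration and average over T = 15.4 h:
Σ tᵢ·10^(Lᵢ/10) = 5.6·10^(63.9/10) + 0.7·10^(63.5/10) + 3.7·10^(76.7/10) + 5.4·10^(56.9/10) = 1.910e+08.
L_eq = 10·log₁₀(1.910e+08/15.4) = 70.94 dB.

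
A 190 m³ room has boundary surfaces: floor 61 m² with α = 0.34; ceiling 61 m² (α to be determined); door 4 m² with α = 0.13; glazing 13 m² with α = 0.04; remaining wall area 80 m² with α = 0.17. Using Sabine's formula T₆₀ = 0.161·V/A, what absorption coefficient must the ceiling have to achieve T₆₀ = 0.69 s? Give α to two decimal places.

Required total absorption A = 0.161·190/0.69 = 44.33 m².
Absorption from the other surfaces = 61·0.34 + 4·0.13 + 13·0.04 + 80·0.17 = 35.38 m², so the ceiling must supply 8.95 m² over 61 m².
α = 8.95/61 = 0.147.

0.15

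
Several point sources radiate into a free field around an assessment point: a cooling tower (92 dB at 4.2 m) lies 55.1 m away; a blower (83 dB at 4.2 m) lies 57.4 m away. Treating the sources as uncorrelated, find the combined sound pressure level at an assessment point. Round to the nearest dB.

First find each source's level at the receiver (point-source: −20·log₁₀(r/r_ref)), then combine on an intensity basis.
cooling tower: 92 − 20·log₁₀(55.1/4.2) = 92 − 22.36 = 69.64 dB.
blower: 83 − 20·log₁₀(57.4/4.2) = 83 − 22.71 = 60.29 dB.
Σ 10^(L/10) = 1.028e+07 → L_total = 10·log₁₀(1.028e+07) = 70.12 dB.

70 dB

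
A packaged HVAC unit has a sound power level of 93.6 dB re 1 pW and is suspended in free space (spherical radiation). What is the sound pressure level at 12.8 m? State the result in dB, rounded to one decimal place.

L_p = L_w − 10·log₁₀(4π·r²) with r = 12.8 m.
4π·r² = 2059 m², 10·log₁₀ of that is 33.136 dB.
L_p = 93.6 − 33.136 = 60.46 dB.

60.5 dB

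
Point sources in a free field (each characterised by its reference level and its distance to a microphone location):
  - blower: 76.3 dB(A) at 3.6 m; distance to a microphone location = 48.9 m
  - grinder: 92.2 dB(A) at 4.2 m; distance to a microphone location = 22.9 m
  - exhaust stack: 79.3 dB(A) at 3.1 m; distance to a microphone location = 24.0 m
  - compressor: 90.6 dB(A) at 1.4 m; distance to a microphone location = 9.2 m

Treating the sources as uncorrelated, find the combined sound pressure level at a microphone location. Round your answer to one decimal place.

First find each source's level at the receiver (point-source: −20·log₁₀(r/r_ref)), then combine on an intensity basis.
blower: 76.3 − 20·log₁₀(48.9/3.6) = 76.3 − 22.66 = 53.64 dB(A).
grinder: 92.2 − 20·log₁₀(22.9/4.2) = 92.2 − 14.73 = 77.47 dB(A).
exhaust stack: 79.3 − 20·log₁₀(24.0/3.1) = 79.3 − 17.78 = 61.52 dB(A).
compressor: 90.6 − 20·log₁₀(9.2/1.4) = 90.6 − 16.35 = 74.25 dB(A).
Σ 10^(L/10) = 8.406e+07 → L_total = 10·log₁₀(8.406e+07) = 79.25 dB(A).

79.2 dB(A)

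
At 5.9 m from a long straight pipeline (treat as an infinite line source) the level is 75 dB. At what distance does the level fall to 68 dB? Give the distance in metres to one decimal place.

29.6 m

Line-source spreading drops the level by 10·log₁₀(r₂/r₁); inverting, r₂/r₁ = 10^(ΔL/10).
r₂ = 5.9·10^((75−68)/10) = 5.9·10^(7.0/10) = 29.57 m.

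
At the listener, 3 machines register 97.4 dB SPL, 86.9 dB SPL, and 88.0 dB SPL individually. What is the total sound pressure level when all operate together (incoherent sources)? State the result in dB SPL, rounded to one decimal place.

Incoherent sources combine by intensity addition: L_total = 10·log₁₀(Σ 10^(L_i/10)).
Σ 10^(L/10) = 10^(97.4/10) + 10^(86.9/10) + 10^(88.0/10) = 6.616e+09.
L_total = 10·log₁₀(6.616e+09) = 98.21 dB SPL.

98.2 dB SPL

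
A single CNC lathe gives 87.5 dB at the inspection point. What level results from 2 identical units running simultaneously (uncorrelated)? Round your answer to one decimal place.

90.5 dB

N identical incoherent sources raise the level by 10·log₁₀ N.
L_total = 87.5 + 10·log₁₀(2) = 87.5 + 3.010 = 90.51 dB.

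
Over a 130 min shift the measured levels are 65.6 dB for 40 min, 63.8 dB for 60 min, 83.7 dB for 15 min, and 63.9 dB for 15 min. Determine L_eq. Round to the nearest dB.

The energy average is taken in the linear domain: L_eq = 10·log₁₀[(Σ tᵢ·10^(Lᵢ/10))/T], T = 130 min.
Σ tᵢ·10^(Lᵢ/10) = 40·10^(65.6/10) + 60·10^(63.8/10) + 15·10^(83.7/10) + 15·10^(63.9/10) = 3.842e+09.
L_eq = 10·log₁₀(3.842e+09/130) = 74.71 dB.

75 dB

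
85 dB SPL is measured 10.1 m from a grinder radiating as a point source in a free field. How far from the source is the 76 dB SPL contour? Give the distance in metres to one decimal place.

28.5 m

For a point source L₁ − L₂ = 20·log₁₀(r₂/r₁), so r₂ = r₁·10^((L₁−L₂)/20).
r₂ = 10.1·10^((85−76)/20) = 10.1·10^(9.0/20) = 28.47 m.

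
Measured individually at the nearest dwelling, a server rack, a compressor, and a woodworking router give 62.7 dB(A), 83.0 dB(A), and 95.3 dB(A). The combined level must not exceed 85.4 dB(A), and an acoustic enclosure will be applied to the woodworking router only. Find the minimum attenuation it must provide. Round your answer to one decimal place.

Everything except the woodworking router sums to 10^(62.7/10) + 10^(83.0/10) = 2.014e+08 in linear terms, 83.04 dB(A).
To meet 85.4 dB(A) overall, the treated woodworking router may contribute at most 10^(85.4/10) − 2.014e+08 = 1.453e+08, i.e. 81.62 dB(A).
Required insertion loss = 95.3 − 81.62 = 13.68 dB.

13.7 dB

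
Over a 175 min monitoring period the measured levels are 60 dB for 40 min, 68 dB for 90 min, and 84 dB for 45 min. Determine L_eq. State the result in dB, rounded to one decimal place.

Weight each interval's intensity by its duration and average over T = 175 min:
Σ tᵢ·10^(Lᵢ/10) = 40·10^(60/10) + 90·10^(68/10) + 45·10^(84/10) = 1.191e+10.
L_eq = 10·log₁₀(1.191e+10/175) = 78.33 dB.

78.3 dB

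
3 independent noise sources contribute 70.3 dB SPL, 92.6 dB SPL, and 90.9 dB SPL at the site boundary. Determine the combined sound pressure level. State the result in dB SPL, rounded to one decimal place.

For uncorrelated sources the intensities add, so convert each level to linear form, sum, and take 10·log₁₀ of the total.
Σ 10^(L/10) = 10^(70.3/10) + 10^(92.6/10) + 10^(90.9/10) = 3.061e+09.
L_total = 10·log₁₀(3.061e+09) = 94.86 dB SPL.

94.9 dB SPL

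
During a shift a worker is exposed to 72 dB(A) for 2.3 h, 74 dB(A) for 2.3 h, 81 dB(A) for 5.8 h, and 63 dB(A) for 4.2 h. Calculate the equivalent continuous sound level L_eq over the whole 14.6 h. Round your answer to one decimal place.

The energy average is taken in the linear domain: L_eq = 10·log₁₀[(Σ tᵢ·10^(Lᵢ/10))/T], T = 14.6 h.
Σ tᵢ·10^(Lᵢ/10) = 2.3·10^(72/10) + 2.3·10^(74/10) + 5.8·10^(81/10) + 4.2·10^(63/10) = 8.328e+08.
L_eq = 10·log₁₀(8.328e+08/14.6) = 77.56 dB(A).

77.6 dB(A)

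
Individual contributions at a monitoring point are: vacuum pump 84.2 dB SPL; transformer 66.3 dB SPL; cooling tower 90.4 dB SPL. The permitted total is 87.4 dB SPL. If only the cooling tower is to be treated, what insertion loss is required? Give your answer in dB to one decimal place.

Fixed contribution from the other sources: Σ 10^(L/10) = 10^(84.2/10) + 10^(66.3/10) = 2.673e+08 (84.27 dB SPL).
The limit corresponds to 10^(87.4/10) = 5.495e+08; subtracting the fixed part leaves 2.822e+08 for the cooling tower, i.e. 84.51 dB SPL.
So the cooling tower must be reduced from 90.4 to 84.51 dB SPL: IL = 5.89 dB.

5.9 dB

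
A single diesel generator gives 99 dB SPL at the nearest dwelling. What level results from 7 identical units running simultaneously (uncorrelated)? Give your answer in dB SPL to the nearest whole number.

107 dB SPL

L_total = L₁ + 10·log₁₀ N for N identical incoherent sources.
L_total = 99 + 10·log₁₀(7) = 99 + 8.451 = 107.45 dB SPL.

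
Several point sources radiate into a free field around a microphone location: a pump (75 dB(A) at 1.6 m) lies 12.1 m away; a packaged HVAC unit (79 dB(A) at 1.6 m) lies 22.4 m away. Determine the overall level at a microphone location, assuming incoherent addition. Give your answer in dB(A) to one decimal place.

Propagate each source to the receiver with L = L_ref − 20·log₁₀(r/r_ref), then add intensities.
pump: 75 − 20·log₁₀(12.1/1.6) = 75 − 17.57 = 57.43 dB(A).
packaged HVAC unit: 79 − 20·log₁₀(22.4/1.6) = 79 − 22.92 = 56.08 dB(A).
Σ 10^(L/10) = 9.582e+05 → L_total = 10·log₁₀(9.582e+05) = 59.81 dB(A).

59.8 dB(A)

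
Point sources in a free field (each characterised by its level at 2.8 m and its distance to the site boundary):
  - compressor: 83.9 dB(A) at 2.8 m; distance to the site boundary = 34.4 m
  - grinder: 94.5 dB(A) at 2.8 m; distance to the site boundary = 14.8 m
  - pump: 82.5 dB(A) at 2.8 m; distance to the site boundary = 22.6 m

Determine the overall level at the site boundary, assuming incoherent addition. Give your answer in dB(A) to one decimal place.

Apply inverse-square spreading to bring every level to the receiver, then sum 10^(L/10).
compressor: 83.9 − 20·log₁₀(34.4/2.8) = 83.9 − 21.79 = 62.11 dB(A).
grinder: 94.5 − 20·log₁₀(14.8/2.8) = 94.5 − 14.46 = 80.04 dB(A).
pump: 82.5 − 20·log₁₀(22.6/2.8) = 82.5 − 18.14 = 64.36 dB(A).
Σ 10^(L/10) = 1.052e+08 → L_total = 10·log₁₀(1.052e+08) = 80.22 dB(A).

80.2 dB(A)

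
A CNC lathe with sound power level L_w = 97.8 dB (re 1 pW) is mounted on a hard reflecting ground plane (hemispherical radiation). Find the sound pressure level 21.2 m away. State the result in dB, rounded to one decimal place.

The power spreads over a hemisphere of area 2π·r², so L_p = L_w − 10·log₁₀(2π·r²).
2π·r² = 2824 m², 10·log₁₀ of that is 34.509 dB.
L_p = 97.8 − 34.509 = 63.29 dB.

63.3 dB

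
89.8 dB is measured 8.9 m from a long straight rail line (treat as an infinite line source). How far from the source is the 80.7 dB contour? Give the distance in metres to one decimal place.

72.3 m

For a line source L₁ − L₂ = 10·log₁₀(r₂/r₁), so r₂ = r₁·10^((L₁−L₂)/10).
r₂ = 8.9·10^((89.8−80.7)/10) = 8.9·10^(9.1/10) = 72.34 m.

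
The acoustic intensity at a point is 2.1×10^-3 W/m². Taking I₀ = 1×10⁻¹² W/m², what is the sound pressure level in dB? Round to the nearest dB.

93 dB

L = 10·log₁₀(I/I₀) = 10·log₁₀(2.1×10^-3/10⁻¹²) = 10·log₁₀(2.1×10^9).
L = 10·(0.3222 + 9) = 93.22 dB.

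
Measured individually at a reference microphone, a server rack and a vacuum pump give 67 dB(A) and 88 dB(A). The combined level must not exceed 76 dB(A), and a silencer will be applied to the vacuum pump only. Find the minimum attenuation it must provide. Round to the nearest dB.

The untreated sources together contribute 10^(67/10) = 5.012e+06, i.e. 67.00 dB(A).
The limit corresponds to 10^(76/10) = 3.981e+07; subtracting the fixed part leaves 3.480e+07 for the vacuum pump, i.e. 75.42 dB(A).
So the vacuum pump must be reduced from 88 to 75.42 dB(A): IL = 12.58 dB.

13 dB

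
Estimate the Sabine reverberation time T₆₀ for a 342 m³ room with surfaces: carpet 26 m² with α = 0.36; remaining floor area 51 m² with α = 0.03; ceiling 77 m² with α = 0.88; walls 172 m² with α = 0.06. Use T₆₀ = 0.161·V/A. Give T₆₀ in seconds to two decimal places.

Summing Sᵢαᵢ: 26·0.36 + 51·0.03 + 77·0.88 + 172·0.06 = 88.97 m².
T₆₀ = 0.161·V/A = 0.161·342/88.97 = 0.619 s.

0.62 s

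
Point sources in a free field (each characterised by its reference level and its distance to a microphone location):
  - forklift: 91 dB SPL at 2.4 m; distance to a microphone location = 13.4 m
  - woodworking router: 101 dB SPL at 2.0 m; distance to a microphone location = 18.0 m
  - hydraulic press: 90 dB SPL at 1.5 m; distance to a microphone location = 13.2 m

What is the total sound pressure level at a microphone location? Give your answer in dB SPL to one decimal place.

Propagate each source to the receiver with L = L_ref − 20·log₁₀(r/r_ref), then add intensities.
forklift: 91 − 20·log₁₀(13.4/2.4) = 91 − 14.94 = 76.06 dB SPL.
woodworking router: 101 − 20·log₁₀(18.0/2.0) = 101 − 19.08 = 81.92 dB SPL.
hydraulic press: 90 − 20·log₁₀(13.2/1.5) = 90 − 18.89 = 71.11 dB SPL.
Σ 10^(L/10) = 2.087e+08 → L_total = 10·log₁₀(2.087e+08) = 83.20 dB SPL.

83.2 dB SPL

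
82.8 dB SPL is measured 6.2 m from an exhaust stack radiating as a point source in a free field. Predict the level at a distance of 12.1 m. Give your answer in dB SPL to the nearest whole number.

77 dB SPL

Point-source attenuation: ΔL = 20·log₁₀(r₂/r₁) = 20·log₁₀(12.1/6.2) = 5.808 dB.
L₂ = 82.8 − 20·log₁₀(12.1/6.2) = 82.8 − 5.808 = 76.99 dB SPL.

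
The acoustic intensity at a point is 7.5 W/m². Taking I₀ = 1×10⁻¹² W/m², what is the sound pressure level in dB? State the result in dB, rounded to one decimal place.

128.8 dB

I/I₀ = 7.5/10⁻¹² = 7.5×10^12, and L = 10·log₁₀(I/I₀).
L = 10·(0.8751 + 12) = 128.75 dB.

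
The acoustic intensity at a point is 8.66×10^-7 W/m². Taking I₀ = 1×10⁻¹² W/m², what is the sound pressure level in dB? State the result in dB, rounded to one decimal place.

59.4 dB

Dividing by I₀ shifts the exponent by 12: I/I₀ = 8.66×10^5.
L = 10·(0.9375 + 5) = 59.38 dB.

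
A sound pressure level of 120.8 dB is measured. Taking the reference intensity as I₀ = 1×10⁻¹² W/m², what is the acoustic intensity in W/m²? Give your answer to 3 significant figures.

1.20 W/m²

I = I₀·10^(L/10) = 10⁻¹² × 10^(120.8/10) = 10^(0.080).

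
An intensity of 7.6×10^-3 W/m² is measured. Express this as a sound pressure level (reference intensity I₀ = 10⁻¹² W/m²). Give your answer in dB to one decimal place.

L = 10·log₁₀(I/I₀) = 10·log₁₀(7.6×10^-3/10⁻¹²) = 10·log₁₀(7.6×10^9).
L = 10·(0.8808 + 9) = 98.81 dB.

98.8 dB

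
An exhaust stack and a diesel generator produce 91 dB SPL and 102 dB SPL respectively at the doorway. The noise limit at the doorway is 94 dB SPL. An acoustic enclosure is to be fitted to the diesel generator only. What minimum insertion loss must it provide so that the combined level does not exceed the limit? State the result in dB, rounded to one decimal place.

11.0 dB

The untreated sources together contribute 10^(91/10) = 1.259e+09, i.e. 91.00 dB SPL.
The limit corresponds to 10^(94/10) = 2.512e+09; subtracting the fixed part leaves 1.253e+09 for the diesel generator, i.e. 90.98 dB SPL.
Required insertion loss = 102 − 90.98 = 11.02 dB.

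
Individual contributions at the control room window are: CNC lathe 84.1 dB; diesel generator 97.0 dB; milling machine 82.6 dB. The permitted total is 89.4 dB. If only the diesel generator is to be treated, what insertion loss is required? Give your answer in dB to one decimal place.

10.6 dB

The untreated sources together contribute 10^(84.1/10) + 10^(82.6/10) = 4.390e+08, i.e. 86.42 dB.
To meet 89.4 dB overall, the treated diesel generator may contribute at most 10^(89.4/10) − 4.390e+08 = 4.320e+08, i.e. 86.35 dB.
Required insertion loss = 97.0 − 86.35 = 10.65 dB.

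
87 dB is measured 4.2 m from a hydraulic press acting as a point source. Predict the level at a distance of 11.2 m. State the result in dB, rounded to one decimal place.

78.5 dB

For a point source, L₂ = L₁ − 20·log₁₀(r₂/r₁).
L₂ = 87 − 20·log₁₀(11.2/4.2) = 87 − 8.519 = 78.48 dB.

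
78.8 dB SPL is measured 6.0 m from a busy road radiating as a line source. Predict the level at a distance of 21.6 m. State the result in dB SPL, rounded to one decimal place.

Cylindrical spreading from a line source gives a 10·log₁₀(r₂/r₁) drop.
L₂ = 78.8 − 10·log₁₀(21.6/6.0) = 78.8 − 5.563 = 73.24 dB SPL.

73.2 dB SPL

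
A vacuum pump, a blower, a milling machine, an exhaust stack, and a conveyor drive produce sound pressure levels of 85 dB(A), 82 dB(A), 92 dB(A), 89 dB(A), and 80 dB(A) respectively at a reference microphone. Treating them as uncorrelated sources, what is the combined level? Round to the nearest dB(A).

95 dB(A)

For uncorrelated sources the intensities add, so convert each level to linear form, sum, and take 10·log₁₀ of the total.
Σ 10^(L/10) = 10^(85/10) + 10^(82/10) + 10^(92/10) + 10^(89/10) + 10^(80/10) = 2.954e+09.
L_total = 10·log₁₀(2.954e+09) = 94.70 dB(A).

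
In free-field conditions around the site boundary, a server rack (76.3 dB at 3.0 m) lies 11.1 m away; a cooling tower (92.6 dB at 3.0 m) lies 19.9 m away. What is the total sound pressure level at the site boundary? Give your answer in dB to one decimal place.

First find each source's level at the receiver (point-source: −20·log₁₀(r/r_ref)), then combine on an intensity basis.
server rack: 76.3 − 20·log₁₀(11.1/3.0) = 76.3 − 11.36 = 64.94 dB.
cooling tower: 92.6 − 20·log₁₀(19.9/3.0) = 92.6 − 16.43 = 76.17 dB.
Σ 10^(L/10) = 4.447e+07 → L_total = 10·log₁₀(4.447e+07) = 76.48 dB.

76.5 dB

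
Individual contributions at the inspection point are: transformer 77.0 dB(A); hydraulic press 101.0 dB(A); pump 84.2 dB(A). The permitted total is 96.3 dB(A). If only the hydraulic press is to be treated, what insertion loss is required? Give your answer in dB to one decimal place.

The untreated sources together contribute 10^(77.0/10) + 10^(84.2/10) = 3.131e+08, i.e. 84.96 dB(A).
The limit corresponds to 10^(96.3/10) = 4.266e+09; subtracting the fixed part leaves 3.953e+09 for the hydraulic press, i.e. 95.97 dB(A).
So the hydraulic press must be reduced from 101.0 to 95.97 dB(A): IL = 5.03 dB.

5.0 dB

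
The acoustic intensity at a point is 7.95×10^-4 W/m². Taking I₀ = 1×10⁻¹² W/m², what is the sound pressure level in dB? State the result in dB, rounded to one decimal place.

89.0 dB

L = 10·log₁₀(I/I₀) = 10·log₁₀(7.95×10^-4/10⁻¹²) = 10·log₁₀(7.95×10^8).
L = 10·(0.9004 + 8) = 89.00 dB.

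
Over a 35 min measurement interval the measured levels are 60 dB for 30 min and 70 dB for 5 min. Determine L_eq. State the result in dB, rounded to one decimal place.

63.6 dB

Weight each interval's intensity by its duration and average over T = 35 min:
Σ tᵢ·10^(Lᵢ/10) = 30·10^(60/10) + 5·10^(70/10) = 8.000e+07.
L_eq = 10·log₁₀(8.000e+07/35) = 63.59 dB.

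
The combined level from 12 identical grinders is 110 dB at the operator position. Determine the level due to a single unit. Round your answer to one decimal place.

12 equal contributions raise the level by 10·log₁₀ 12 = 10.792 dB, so each unit alone gives 110 − 10.792.

99.2 dB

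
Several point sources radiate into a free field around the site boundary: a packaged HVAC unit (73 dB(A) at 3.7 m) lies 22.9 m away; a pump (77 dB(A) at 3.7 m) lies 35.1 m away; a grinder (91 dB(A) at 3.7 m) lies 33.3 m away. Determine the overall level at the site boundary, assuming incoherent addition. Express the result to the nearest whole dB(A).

72 dB(A)

Propagate each source to the receiver with L = L_ref − 20·log₁₀(r/r_ref), then add intensities.
packaged HVAC unit: 73 − 20·log₁₀(22.9/3.7) = 73 − 15.83 = 57.17 dB(A).
pump: 77 − 20·log₁₀(35.1/3.7) = 77 − 19.54 = 57.46 dB(A).
grinder: 91 − 20·log₁₀(33.3/3.7) = 91 − 19.08 = 71.92 dB(A).
Σ 10^(L/10) = 1.662e+07 → L_total = 10·log₁₀(1.662e+07) = 72.21 dB(A).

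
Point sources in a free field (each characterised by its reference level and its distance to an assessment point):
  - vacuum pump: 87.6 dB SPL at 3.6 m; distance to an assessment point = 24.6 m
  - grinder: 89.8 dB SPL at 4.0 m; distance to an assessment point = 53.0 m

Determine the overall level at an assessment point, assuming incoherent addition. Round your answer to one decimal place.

First find each source's level at the receiver (point-source: −20·log₁₀(r/r_ref)), then combine on an intensity basis.
vacuum pump: 87.6 − 20·log₁₀(24.6/3.6) = 87.6 − 16.69 = 70.91 dB SPL.
grinder: 89.8 − 20·log₁₀(53.0/4.0) = 89.8 − 22.44 = 67.36 dB SPL.
Σ 10^(L/10) = 1.776e+07 → L_total = 10·log₁₀(1.776e+07) = 72.50 dB SPL.

72.5 dB SPL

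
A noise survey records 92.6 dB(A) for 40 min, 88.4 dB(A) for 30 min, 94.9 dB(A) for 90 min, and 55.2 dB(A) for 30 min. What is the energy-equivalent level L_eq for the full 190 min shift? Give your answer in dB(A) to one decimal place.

92.9 dB(A)

The energy average is taken in the linear domain: L_eq = 10·log₁₀[(Σ tᵢ·10^(Lᵢ/10))/T], T = 190 min.
Σ tᵢ·10^(Lᵢ/10) = 40·10^(92.6/10) + 30·10^(88.4/10) + 90·10^(94.9/10) + 30·10^(55.2/10) = 3.717e+11.
L_eq = 10·log₁₀(3.717e+11/190) = 92.91 dB(A).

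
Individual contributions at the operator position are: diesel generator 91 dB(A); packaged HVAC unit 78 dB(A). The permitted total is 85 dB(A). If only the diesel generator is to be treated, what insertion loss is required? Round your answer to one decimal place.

7.0 dB

Everything except the diesel generator sums to 10^(78/10) = 6.310e+07 in linear terms, 78.00 dB(A).
The limit corresponds to 10^(85/10) = 3.162e+08; subtracting the fixed part leaves 2.531e+08 for the diesel generator, i.e. 84.03 dB(A).
So the diesel generator must be reduced from 91 to 84.03 dB(A): IL = 6.97 dB.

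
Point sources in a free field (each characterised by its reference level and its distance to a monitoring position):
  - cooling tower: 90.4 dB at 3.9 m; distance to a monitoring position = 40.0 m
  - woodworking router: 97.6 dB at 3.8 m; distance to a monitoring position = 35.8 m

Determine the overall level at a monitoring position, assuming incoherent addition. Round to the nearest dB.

First find each source's level at the receiver (point-source: −20·log₁₀(r/r_ref)), then combine on an intensity basis.
cooling tower: 90.4 − 20·log₁₀(40.0/3.9) = 90.4 − 20.22 = 70.18 dB.
woodworking router: 97.6 − 20·log₁₀(35.8/3.8) = 97.6 − 19.48 = 78.12 dB.
Σ 10^(L/10) = 7.526e+07 → L_total = 10·log₁₀(7.526e+07) = 78.77 dB.

79 dB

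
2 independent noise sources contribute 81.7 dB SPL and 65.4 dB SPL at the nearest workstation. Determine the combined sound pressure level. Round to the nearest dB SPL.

82 dB SPL

Incoherent sources combine by intensity addition: L_total = 10·log₁₀(Σ 10^(L_i/10)).
Σ 10^(L/10) = 10^(81.7/10) + 10^(65.4/10) = 1.514e+08.
L_total = 10·log₁₀(1.514e+08) = 81.80 dB SPL.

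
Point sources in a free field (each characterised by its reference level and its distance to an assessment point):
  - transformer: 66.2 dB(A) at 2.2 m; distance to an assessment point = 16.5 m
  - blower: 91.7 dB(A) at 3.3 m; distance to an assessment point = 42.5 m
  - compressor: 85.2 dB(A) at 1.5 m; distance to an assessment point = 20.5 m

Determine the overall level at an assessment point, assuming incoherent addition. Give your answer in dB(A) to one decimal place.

70.3 dB(A)

Apply inverse-square spreading to bring every level to the receiver, then sum 10^(L/10).
transformer: 66.2 − 20·log₁₀(16.5/2.2) = 66.2 − 17.50 = 48.70 dB(A).
blower: 91.7 − 20·log₁₀(42.5/3.3) = 91.7 − 22.20 = 69.50 dB(A).
compressor: 85.2 − 20·log₁₀(20.5/1.5) = 85.2 − 22.71 = 62.49 dB(A).
Σ 10^(L/10) = 1.076e+07 → L_total = 10·log₁₀(1.076e+07) = 70.32 dB(A).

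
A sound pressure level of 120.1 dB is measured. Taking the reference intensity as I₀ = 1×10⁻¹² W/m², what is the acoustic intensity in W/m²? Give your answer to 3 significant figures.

1.02 W/m²

L = 10·log₁₀(I/I₀) ⇒ I = I₀·10^(L/10) = 10⁻¹² × 10^12.01.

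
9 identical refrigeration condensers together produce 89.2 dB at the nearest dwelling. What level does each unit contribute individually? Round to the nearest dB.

For N identical incoherent sources L_total = L₁ + 10·log₁₀ N, so L₁ = 89.2 − 10·log₁₀(9) = 89.2 − 9.542.

80 dB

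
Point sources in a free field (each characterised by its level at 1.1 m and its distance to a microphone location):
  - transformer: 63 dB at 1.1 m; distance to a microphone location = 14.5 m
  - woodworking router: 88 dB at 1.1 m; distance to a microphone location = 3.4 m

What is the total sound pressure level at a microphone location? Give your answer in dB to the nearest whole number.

First find each source's level at the receiver (point-source: −20·log₁₀(r/r_ref)), then combine on an intensity basis.
transformer: 63 − 20·log₁₀(14.5/1.1) = 63 − 22.40 = 40.60 dB.
woodworking router: 88 − 20·log₁₀(3.4/1.1) = 88 − 9.80 = 78.20 dB.
Σ 10^(L/10) = 6.605e+07 → L_total = 10·log₁₀(6.605e+07) = 78.20 dB.

78 dB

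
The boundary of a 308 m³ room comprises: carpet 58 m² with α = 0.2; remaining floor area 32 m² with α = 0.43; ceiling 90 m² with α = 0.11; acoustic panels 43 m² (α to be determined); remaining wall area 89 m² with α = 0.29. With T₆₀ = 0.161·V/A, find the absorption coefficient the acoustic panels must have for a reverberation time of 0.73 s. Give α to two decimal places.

0.16

From T₆₀ = 0.161·V/A, the target T₆₀ = 0.73 s needs A = 0.161·308/0.73 = 67.93 m².
Absorption from the other surfaces = 58·0.2 + 32·0.43 + 90·0.11 + 89·0.29 = 61.07 m², so the acoustic panels must supply 6.86 m² over 43 m².
α = 6.86/43 = 0.160.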